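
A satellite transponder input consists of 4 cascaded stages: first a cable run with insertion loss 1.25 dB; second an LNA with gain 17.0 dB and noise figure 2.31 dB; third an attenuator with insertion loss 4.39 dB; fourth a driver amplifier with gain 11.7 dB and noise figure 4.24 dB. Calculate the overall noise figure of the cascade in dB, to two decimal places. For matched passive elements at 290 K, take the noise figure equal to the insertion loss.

3.87 dB

Convert to linear (a loss of L dB is a gain of −L dB): F_i = 10^(NF_i/10), G_i = 10^(G_i,dB/10)
  Stage 1: F_1 = 10^(1.25/10) = 1.334, G_1 = 10^(−1.25/10) = 0.7499
  Stage 2: F_2 = 10^(2.31/10) = 1.702, G_2 = 10^(17.0/10) = 50.12
  Stage 3: F_3 = 10^(4.39/10) = 2.748, G_3 = 10^(−4.39/10) = 0.3639
  Stage 4: F_4 = 10^(4.24/10) = 2.655, G_4 = 10^(11.7/10) = 14.79
Friis cascade:
  F = 1.334 + (1.702 − 1)/0.7499 + (2.748 − 1)/37.58 + (2.655 − 1)/13.68 = 2.437
NF = 10 log₁₀(2.437) = 3.87 dB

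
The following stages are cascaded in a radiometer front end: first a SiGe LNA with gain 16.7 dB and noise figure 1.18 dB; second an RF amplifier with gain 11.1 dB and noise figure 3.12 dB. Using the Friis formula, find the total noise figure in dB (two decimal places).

Convert to linear (a loss of L dB is a gain of −L dB): F_i = 10^(NF_i/10), G_i = 10^(G_i,dB/10)
  Stage 1: F_1 = 10^(1.18/10) = 1.312, G_1 = 10^(16.7/10) = 46.77
  Stage 2: F_2 = 10^(3.12/10) = 2.051, G_2 = 10^(11.1/10) = 12.88
Friis cascade:
  F = 1.312 + (2.051 − 1)/46.77 = 1.335
NF = 10 log₁₀(1.335) = 1.25 dB

1.25 dB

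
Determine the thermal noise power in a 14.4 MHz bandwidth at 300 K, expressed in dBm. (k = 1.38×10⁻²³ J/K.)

P_n = kTB = 1.38×10⁻²³ × 300 × 1.44×10⁷ = 5.96×10⁻¹⁴ W
In dBm: 10 log₁₀(5.96×10⁻¹⁴ / 10⁻³) = −102.2 dBm

−102.2 dBm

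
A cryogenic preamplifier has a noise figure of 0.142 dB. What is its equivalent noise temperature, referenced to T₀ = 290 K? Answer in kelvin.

F = 10^(0.142/10) = 1.03324
T_e = (F − 1)·T₀ = (1.03324 − 1) × 290 = 9.64 K

9.64 K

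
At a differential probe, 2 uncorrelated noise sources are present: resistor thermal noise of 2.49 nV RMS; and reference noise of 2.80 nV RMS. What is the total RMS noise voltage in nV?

3.75 nV

Uncorrelated sources add in power (mean-square): V_tot = √(ΣV_i²)
V_tot = √[(2.49×10⁻⁹)² + (2.80×10⁻⁹)²] = 3.75×10⁻⁹ V = 3.75 nV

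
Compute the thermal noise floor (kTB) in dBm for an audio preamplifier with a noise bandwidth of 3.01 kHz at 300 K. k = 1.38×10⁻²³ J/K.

−139.0 dBm

P_n = kTB = 1.38×10⁻²³ × 300 × 3.01×10³ = 1.25×10⁻¹⁷ W
In dBm: 10 log₁₀(1.25×10⁻¹⁷ / 10⁻³) = −139.0 dBm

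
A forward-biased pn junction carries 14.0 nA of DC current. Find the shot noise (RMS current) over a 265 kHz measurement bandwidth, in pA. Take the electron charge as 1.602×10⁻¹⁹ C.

I_n = √(2qI·B)
2qI·B = 2 × 1.602×10⁻¹⁹ × 1.40×10⁻⁸ × 2.65×10⁵ = 1.19×10⁻²¹ A²
I_n = √(1.19×10⁻²¹) = 3.45×10⁻¹¹ A = 34.5 pA

34.5 pA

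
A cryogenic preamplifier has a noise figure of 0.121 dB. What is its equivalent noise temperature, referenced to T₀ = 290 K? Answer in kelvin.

8.19 K

F = 10^(0.121/10) = 1.02825
T_e = (F − 1)·T₀ = (1.02825 − 1) × 290 = 8.19 K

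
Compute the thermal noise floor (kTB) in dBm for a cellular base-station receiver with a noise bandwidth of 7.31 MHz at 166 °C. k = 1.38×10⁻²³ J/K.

T = 166 °C + 273.15 = 439.15 K
P_n = kTB = 1.38×10⁻²³ × 439.15 × 7.31×10⁶ = 4.43×10⁻¹⁴ W
In dBm: 10 log₁₀(4.43×10⁻¹⁴ / 10⁻³) = −103.5 dBm

−103.5 dBm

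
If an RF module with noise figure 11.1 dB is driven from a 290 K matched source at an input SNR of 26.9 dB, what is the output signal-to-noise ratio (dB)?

15.8 dB

By definition F = SNR_in/SNR_out, so in dB: SNR_out = SNR_in − NF
SNR_out = 26.9 − 11.1 = 15.8 dB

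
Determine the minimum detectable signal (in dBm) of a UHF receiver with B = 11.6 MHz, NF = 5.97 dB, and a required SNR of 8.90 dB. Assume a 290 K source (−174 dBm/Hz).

−88.5 dBm

Sensitivity = −174 + 10 log₁₀(B) + NF + SNR_min
= −174 + 70.64 + 5.97 + 8.90
= −88.49 dBm → −88.5 dBm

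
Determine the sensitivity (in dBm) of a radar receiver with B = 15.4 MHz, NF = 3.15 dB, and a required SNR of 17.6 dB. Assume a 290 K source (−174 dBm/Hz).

−81.4 dBm

Sensitivity = −174 + 10 log₁₀(B) + NF + SNR_min
= −174 + 71.88 + 3.15 + 17.6
= −81.37 dBm → −81.4 dBm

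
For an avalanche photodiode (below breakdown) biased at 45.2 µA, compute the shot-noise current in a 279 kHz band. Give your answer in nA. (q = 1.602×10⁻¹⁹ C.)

2.01 nA

I_n = √(2qI·B)
2qI·B = 2 × 1.602×10⁻¹⁹ × 4.52×10⁻⁵ × 2.79×10⁵ = 4.04×10⁻¹⁸ A²
I_n = √(4.04×10⁻¹⁸) = 2.01×10⁻⁹ A = 2.01 nA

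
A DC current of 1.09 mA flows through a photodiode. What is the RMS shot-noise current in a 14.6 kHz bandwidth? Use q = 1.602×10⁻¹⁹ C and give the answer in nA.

2.26 nA

I_n = √(2qI·B)
2qI·B = 2 × 1.602×10⁻¹⁹ × 1.09×10⁻³ × 1.46×10⁴ = 5.10×10⁻¹⁸ A²
I_n = √(5.10×10⁻¹⁸) = 2.26×10⁻⁹ A = 2.26 nA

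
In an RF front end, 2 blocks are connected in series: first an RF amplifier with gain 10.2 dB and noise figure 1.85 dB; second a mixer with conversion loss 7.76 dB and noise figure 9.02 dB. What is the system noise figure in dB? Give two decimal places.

Convert to linear (a loss of L dB is a gain of −L dB): F_i = 10^(NF_i/10), G_i = 10^(G_i,dB/10)
  Stage 1: F_1 = 10^(1.85/10) = 1.531, G_1 = 10^(10.2/10) = 10.47
  Stage 2: F_2 = 10^(9.02/10) = 7.980, G_2 = 10^(−7.76/10) = 0.1675
Friis cascade:
  F = 1.531 + (7.980 − 1)/10.47 = 2.198
NF = 10 log₁₀(2.198) = 3.42 dB

3.42 dB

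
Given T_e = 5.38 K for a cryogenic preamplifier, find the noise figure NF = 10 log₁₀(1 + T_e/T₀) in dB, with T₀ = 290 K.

0.080 dB

F = 1 + T_e/T₀ = 1 + 5.38/290 = 1.01855
NF = 10 log₁₀(1.01855) = 0.080 dB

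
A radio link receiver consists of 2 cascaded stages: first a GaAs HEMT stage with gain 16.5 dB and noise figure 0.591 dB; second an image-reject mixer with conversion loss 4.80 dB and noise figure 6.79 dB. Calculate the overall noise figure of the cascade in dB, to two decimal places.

Convert to linear (a loss of L dB is a gain of −L dB): F_i = 10^(NF_i/10), G_i = 10^(G_i,dB/10)
  Stage 1: F_1 = 10^(0.591/10) = 1.146, G_1 = 10^(16.5/10) = 44.67
  Stage 2: F_2 = 10^(6.79/10) = 4.775, G_2 = 10^(−4.80/10) = 0.3311
Friis cascade:
  F = 1.146 + (4.775 − 1)/44.67 = 1.230
NF = 10 log₁₀(1.230) = 0.90 dB

0.90 dB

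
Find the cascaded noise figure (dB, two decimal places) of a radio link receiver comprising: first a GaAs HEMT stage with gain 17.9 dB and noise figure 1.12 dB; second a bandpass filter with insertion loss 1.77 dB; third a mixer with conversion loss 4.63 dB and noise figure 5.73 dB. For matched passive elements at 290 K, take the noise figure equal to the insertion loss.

Convert to linear (a loss of L dB is a gain of −L dB): F_i = 10^(NF_i/10), G_i = 10^(G_i,dB/10)
  Stage 1: F_1 = 10^(1.12/10) = 1.294, G_1 = 10^(17.9/10) = 61.66
  Stage 2: F_2 = 10^(1.77/10) = 1.503, G_2 = 10^(−1.77/10) = 0.6653
  Stage 3: F_3 = 10^(5.73/10) = 3.741, G_3 = 10^(−4.63/10) = 0.3443
Friis cascade:
  F = 1.294 + (1.503 − 1)/61.66 + (3.741 − 1)/41.02 = 1.369
NF = 10 log₁₀(1.369) = 1.36 dB

1.36 dB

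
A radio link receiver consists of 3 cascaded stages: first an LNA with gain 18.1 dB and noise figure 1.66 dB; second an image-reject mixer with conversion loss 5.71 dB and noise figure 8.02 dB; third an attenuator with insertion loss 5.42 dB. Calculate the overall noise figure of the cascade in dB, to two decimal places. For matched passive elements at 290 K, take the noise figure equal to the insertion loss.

Convert to linear (a loss of L dB is a gain of −L dB): F_i = 10^(NF_i/10), G_i = 10^(G_i,dB/10)
  Stage 1: F_1 = 10^(1.66/10) = 1.466, G_1 = 10^(18.1/10) = 64.57
  Stage 2: F_2 = 10^(8.02/10) = 6.339, G_2 = 10^(−5.71/10) = 0.2685
  Stage 3: F_3 = 10^(5.42/10) = 3.483, G_3 = 10^(−5.42/10) = 0.2871
Friis cascade:
  F = 1.466 + (6.339 − 1)/64.57 + (3.483 − 1)/17.34 = 1.691
NF = 10 log₁₀(1.691) = 2.28 dB

2.28 dB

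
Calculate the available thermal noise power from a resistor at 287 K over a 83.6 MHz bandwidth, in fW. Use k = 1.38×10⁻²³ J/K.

P_n = kTB = 1.38×10⁻²³ × 287 × 8.36×10⁷ = 3.31×10⁻¹³ W = 331 fW

331 fW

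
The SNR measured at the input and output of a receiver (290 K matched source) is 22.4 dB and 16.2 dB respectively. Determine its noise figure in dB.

NF (dB) = SNR_in(dB) − SNR_out(dB) when the source is at T₀
NF = 22.4 − 16.2 = 6.2 dB

6.2 dB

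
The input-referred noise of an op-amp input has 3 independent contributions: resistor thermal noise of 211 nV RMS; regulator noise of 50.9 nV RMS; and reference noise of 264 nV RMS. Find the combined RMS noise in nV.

Uncorrelated sources add in power (mean-square): V_tot = √(ΣV_i²)
V_tot = √[(2.11×10⁻⁷)² + (5.09×10⁻⁸)² + (2.64×10⁻⁷)²] = 3.42×10⁻⁷ V = 342 nV

342 nV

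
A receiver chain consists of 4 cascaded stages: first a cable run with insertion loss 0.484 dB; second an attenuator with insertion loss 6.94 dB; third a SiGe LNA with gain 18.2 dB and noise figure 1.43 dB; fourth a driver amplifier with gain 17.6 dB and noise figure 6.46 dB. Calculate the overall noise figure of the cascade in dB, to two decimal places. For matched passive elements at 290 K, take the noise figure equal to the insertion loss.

9.01 dB

Convert to linear (a loss of L dB is a gain of −L dB): F_i = 10^(NF_i/10), G_i = 10^(G_i,dB/10)
  Stage 1: F_1 = 10^(0.484/10) = 1.118, G_1 = 10^(−0.484/10) = 0.8945
  Stage 2: F_2 = 10^(6.94/10) = 4.943, G_2 = 10^(−6.94/10) = 0.2023
  Stage 3: F_3 = 10^(1.43/10) = 1.390, G_3 = 10^(18.2/10) = 66.07
  Stage 4: F_4 = 10^(6.46/10) = 4.426, G_4 = 10^(17.6/10) = 57.54
Friis cascade:
  F = 1.118 + (4.943 − 1)/0.8945 + (1.390 − 1)/0.1810 + (4.426 − 1)/11.96 = 7.967
NF = 10 log₁₀(7.967) = 9.01 dB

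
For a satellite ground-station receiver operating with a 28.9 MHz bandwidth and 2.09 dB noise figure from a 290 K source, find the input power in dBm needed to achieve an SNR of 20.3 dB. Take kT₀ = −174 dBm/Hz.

−77.0 dBm

Sensitivity = −174 + 10 log₁₀(B) + NF + SNR_min
= −174 + 74.61 + 2.09 + 20.3
= −77.00 dBm → −77.0 dBm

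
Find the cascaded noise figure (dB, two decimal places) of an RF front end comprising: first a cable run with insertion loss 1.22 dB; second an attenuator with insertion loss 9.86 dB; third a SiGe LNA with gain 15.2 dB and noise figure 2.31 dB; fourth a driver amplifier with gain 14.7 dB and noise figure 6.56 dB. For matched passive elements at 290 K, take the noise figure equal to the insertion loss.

13.65 dB

Convert to linear (a loss of L dB is a gain of −L dB): F_i = 10^(NF_i/10), G_i = 10^(G_i,dB/10)
  Stage 1: F_1 = 10^(1.22/10) = 1.324, G_1 = 10^(−1.22/10) = 0.7551
  Stage 2: F_2 = 10^(9.86/10) = 9.683, G_2 = 10^(−9.86/10) = 0.1033
  Stage 3: F_3 = 10^(2.31/10) = 1.702, G_3 = 10^(15.2/10) = 33.11
  Stage 4: F_4 = 10^(6.56/10) = 4.529, G_4 = 10^(14.7/10) = 29.51
Friis cascade:
  F = 1.324 + (9.683 − 1)/0.7551 + (1.702 − 1)/0.07798 + (4.529 − 1)/2.582 = 23.19
NF = 10 log₁₀(23.19) = 13.65 dB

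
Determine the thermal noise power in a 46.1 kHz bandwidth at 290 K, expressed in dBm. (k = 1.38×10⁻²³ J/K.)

P_n = kTB = 1.38×10⁻²³ × 290 × 4.61×10⁴ = 1.84×10⁻¹⁶ W
In dBm: 10 log₁₀(1.84×10⁻¹⁶ / 10⁻³) = −127.3 dBm

−127.3 dBm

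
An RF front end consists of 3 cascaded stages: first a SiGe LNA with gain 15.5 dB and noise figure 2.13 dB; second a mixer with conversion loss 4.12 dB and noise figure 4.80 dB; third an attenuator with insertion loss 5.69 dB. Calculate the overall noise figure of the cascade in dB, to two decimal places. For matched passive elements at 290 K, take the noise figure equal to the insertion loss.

Convert to linear (a loss of L dB is a gain of −L dB): F_i = 10^(NF_i/10), G_i = 10^(G_i,dB/10)
  Stage 1: F_1 = 10^(2.13/10) = 1.633, G_1 = 10^(15.5/10) = 35.48
  Stage 2: F_2 = 10^(4.80/10) = 3.020, G_2 = 10^(−4.12/10) = 0.3873
  Stage 3: F_3 = 10^(5.69/10) = 3.707, G_3 = 10^(−5.69/10) = 0.2698
Friis cascade:
  F = 1.633 + (3.020 − 1)/35.48 + (3.707 − 1)/13.74 = 1.887
NF = 10 log₁₀(1.887) = 2.76 dB

2.76 dB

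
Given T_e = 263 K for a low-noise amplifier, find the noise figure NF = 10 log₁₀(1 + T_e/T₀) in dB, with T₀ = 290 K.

2.80 dB

F = 1 + T_e/T₀ = 1 + 263/290 = 1.9069
NF = 10 log₁₀(1.9069) = 2.80 dB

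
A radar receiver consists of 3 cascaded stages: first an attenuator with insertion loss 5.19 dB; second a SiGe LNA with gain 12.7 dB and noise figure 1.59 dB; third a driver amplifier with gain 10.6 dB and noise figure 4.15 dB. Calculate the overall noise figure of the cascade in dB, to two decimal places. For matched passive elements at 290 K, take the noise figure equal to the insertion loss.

Convert to linear (a loss of L dB is a gain of −L dB): F_i = 10^(NF_i/10), G_i = 10^(G_i,dB/10)
  Stage 1: F_1 = 10^(5.19/10) = 3.304, G_1 = 10^(−5.19/10) = 0.3027
  Stage 2: F_2 = 10^(1.59/10) = 1.442, G_2 = 10^(12.7/10) = 18.62
  Stage 3: F_3 = 10^(4.15/10) = 2.600, G_3 = 10^(10.6/10) = 11.48
Friis cascade:
  F = 3.304 + (1.442 − 1)/0.3027 + (2.600 − 1)/5.636 = 5.048
NF = 10 log₁₀(5.048) = 7.03 dB

7.03 dB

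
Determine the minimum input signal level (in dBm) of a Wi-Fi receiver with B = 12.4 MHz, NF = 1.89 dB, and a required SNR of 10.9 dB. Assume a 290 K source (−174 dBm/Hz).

−90.3 dBm

Sensitivity = −174 + 10 log₁₀(B) + NF + SNR_min
= −174 + 70.93 + 1.89 + 10.9
= −90.28 dBm → −90.3 dBm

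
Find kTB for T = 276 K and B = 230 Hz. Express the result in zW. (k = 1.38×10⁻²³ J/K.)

P_n = kTB = 1.38×10⁻²³ × 276 × 2.30×10² = 8.76×10⁻¹⁹ W = 876 zW

876 zW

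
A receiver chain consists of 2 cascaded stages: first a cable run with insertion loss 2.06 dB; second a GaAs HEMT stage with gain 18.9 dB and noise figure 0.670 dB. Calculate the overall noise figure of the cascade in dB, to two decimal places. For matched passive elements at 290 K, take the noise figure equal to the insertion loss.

2.73 dB

Convert to linear (a loss of L dB is a gain of −L dB): F_i = 10^(NF_i/10), G_i = 10^(G_i,dB/10)
  Stage 1: F_1 = 10^(2.06/10) = 1.607, G_1 = 10^(−2.06/10) = 0.6223
  Stage 2: F_2 = 10^(0.670/10) = 1.167, G_2 = 10^(18.9/10) = 77.62
Friis cascade:
  F = 1.607 + (1.167 − 1)/0.6223 = 1.875
NF = 10 log₁₀(1.875) = 2.73 dB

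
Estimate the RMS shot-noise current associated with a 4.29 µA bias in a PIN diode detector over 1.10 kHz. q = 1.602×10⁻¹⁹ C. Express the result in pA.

I_n = √(2qI·B)
2qI·B = 2 × 1.602×10⁻¹⁹ × 4.29×10⁻⁶ × 1.10×10³ = 1.51×10⁻²¹ A²
I_n = √(1.51×10⁻²¹) = 3.89×10⁻¹¹ A = 38.9 pA

38.9 pA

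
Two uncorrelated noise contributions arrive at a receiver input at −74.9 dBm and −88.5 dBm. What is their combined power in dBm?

−74.7 dBm

Convert to linear, add, convert back:
P₁ = 3.24×10⁻¹¹ W, P₂ = 1.41×10⁻¹² W
P_tot = 3.38×10⁻¹¹ W → 10 log₁₀(P_tot / 10⁻³) = −74.7 dBm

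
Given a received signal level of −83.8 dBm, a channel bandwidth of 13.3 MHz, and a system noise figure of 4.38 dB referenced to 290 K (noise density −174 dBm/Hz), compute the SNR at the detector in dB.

Noise floor: N = −174 + 10 log₁₀(B) + NF
10 log₁₀(1.33×10⁷) = 71.24 dB
N = −174 + 71.24 + 4.38 = −98.38 dBm
SNR = P_sig − N = −83.8 − (−98.38) = 14.58 dB → 14.6 dB

14.6 dB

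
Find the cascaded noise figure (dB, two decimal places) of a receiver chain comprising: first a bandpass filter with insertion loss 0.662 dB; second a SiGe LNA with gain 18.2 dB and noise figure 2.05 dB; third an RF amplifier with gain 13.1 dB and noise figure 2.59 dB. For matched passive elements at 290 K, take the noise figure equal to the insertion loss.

Convert to linear (a loss of L dB is a gain of −L dB): F_i = 10^(NF_i/10), G_i = 10^(G_i,dB/10)
  Stage 1: F_1 = 10^(0.662/10) = 1.165, G_1 = 10^(−0.662/10) = 0.8586
  Stage 2: F_2 = 10^(2.05/10) = 1.603, G_2 = 10^(18.2/10) = 66.07
  Stage 3: F_3 = 10^(2.59/10) = 1.816, G_3 = 10^(13.1/10) = 20.42
Friis cascade:
  F = 1.165 + (1.603 − 1)/0.8586 + (1.816 − 1)/56.73 = 1.882
NF = 10 log₁₀(1.882) = 2.75 dB

2.75 dB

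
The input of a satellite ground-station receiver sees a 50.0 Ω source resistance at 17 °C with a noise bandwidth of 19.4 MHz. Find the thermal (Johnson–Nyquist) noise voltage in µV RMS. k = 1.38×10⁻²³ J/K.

3.94 µV

T = 17 °C + 273.15 = 290.15 K
V_n = √(4kTRB)
4kTRB = 4 × 1.38×10⁻²³ × 290.15 × 5.00×10¹ × 1.94×10⁷ = 1.55×10⁻¹¹ V²
V_n = √(1.55×10⁻¹¹) = 3.94×10⁻⁶ V = 3.94 µV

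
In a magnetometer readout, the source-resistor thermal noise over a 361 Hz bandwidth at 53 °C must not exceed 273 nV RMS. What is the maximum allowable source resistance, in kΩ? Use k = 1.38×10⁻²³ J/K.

T = 53 °C + 273.15 = 326.15 K
Johnson–Nyquist: V_n = √(4kTRB) ⇒ R = V_n² / (4kTB)
4kTB = 4 × 1.38×10⁻²³ × 326.15 × 3.61×10² = 6.50×10⁻¹⁸
R = (2.73×10⁻⁷)² / 6.50×10⁻¹⁸ = 1.15×10⁴ Ω = 11.5 kΩ

11.5 kΩ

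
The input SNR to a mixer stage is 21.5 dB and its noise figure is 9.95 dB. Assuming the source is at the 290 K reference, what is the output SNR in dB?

By definition F = SNR_in/SNR_out, so in dB: SNR_out = SNR_in − NF
SNR_out = 21.5 − 9.95 = 11.55 dB

11.55 dB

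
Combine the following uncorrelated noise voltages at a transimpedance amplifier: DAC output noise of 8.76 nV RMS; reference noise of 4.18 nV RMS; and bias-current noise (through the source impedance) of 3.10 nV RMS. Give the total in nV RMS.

10.2 nV

Uncorrelated sources add in power (mean-square): V_tot = √(ΣV_i²)
V_tot = √[(8.76×10⁻⁹)² + (4.18×10⁻⁹)² + (3.10×10⁻⁹)²] = 1.02×10⁻⁸ V = 10.2 nV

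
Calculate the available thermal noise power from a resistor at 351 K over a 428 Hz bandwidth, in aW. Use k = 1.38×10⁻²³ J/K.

2.07 aW

P_n = kTB = 1.38×10⁻²³ × 351 × 4.28×10² = 2.07×10⁻¹⁸ W = 2.07 aW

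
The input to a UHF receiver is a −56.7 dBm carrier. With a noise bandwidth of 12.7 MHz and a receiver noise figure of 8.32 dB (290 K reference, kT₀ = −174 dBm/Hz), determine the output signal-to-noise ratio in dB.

Noise floor: N = −174 + 10 log₁₀(B) + NF
10 log₁₀(1.27×10⁷) = 71.04 dB
N = −174 + 71.04 + 8.32 = −94.64 dBm
SNR = P_sig − N = −56.7 − (−94.64) = 37.94 dB → 37.9 dB

37.9 dB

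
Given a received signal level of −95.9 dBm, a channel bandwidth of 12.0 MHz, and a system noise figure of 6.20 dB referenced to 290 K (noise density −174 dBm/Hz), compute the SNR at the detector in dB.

1.1 dB

Noise floor: N = −174 + 10 log₁₀(B) + NF
10 log₁₀(1.20×10⁷) = 70.79 dB
N = −174 + 70.79 + 6.20 = −97.01 dBm
SNR = P_sig − N = −95.9 − (−97.01) = 1.11 dB → 1.1 dB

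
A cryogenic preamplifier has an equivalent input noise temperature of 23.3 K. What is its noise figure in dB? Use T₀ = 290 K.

F = 1 + T_e/T₀ = 1 + 23.3/290 = 1.08034
NF = 10 log₁₀(1.08034) = 0.336 dB

0.336 dB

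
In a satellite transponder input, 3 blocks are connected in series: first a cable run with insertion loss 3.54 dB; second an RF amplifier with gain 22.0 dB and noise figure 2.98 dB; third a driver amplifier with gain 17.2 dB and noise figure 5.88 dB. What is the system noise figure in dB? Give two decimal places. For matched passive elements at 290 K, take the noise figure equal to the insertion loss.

6.56 dB

Convert to linear (a loss of L dB is a gain of −L dB): F_i = 10^(NF_i/10), G_i = 10^(G_i,dB/10)
  Stage 1: F_1 = 10^(3.54/10) = 2.259, G_1 = 10^(−3.54/10) = 0.4426
  Stage 2: F_2 = 10^(2.98/10) = 1.986, G_2 = 10^(22.0/10) = 158.5
  Stage 3: F_3 = 10^(5.88/10) = 3.873, G_3 = 10^(17.2/10) = 52.48
Friis cascade:
  F = 2.259 + (1.986 − 1)/0.4426 + (3.873 − 1)/70.15 = 4.528
NF = 10 log₁₀(4.528) = 6.56 dB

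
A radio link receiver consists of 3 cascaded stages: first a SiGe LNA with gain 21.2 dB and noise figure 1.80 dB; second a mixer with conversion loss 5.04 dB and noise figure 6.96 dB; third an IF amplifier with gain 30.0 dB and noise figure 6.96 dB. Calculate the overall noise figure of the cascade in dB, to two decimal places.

Convert to linear (a loss of L dB is a gain of −L dB): F_i = 10^(NF_i/10), G_i = 10^(G_i,dB/10)
  Stage 1: F_1 = 10^(1.80/10) = 1.514, G_1 = 10^(21.2/10) = 131.8
  Stage 2: F_2 = 10^(6.96/10) = 4.966, G_2 = 10^(−5.04/10) = 0.3133
  Stage 3: F_3 = 10^(6.96/10) = 4.966, G_3 = 10^(30.0/10) = 1000
Friis cascade:
  F = 1.514 + (4.966 − 1)/131.8 + (4.966 − 1)/41.30 = 1.640
NF = 10 log₁₀(1.640) = 2.15 dB

2.15 dB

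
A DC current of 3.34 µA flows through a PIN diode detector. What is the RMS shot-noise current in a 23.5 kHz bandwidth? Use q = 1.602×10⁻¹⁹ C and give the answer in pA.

159 pA

I_n = √(2qI·B)
2qI·B = 2 × 1.602×10⁻¹⁹ × 3.34×10⁻⁶ × 2.35×10⁴ = 2.51×10⁻²⁰ A²
I_n = √(2.51×10⁻²⁰) = 1.59×10⁻¹⁰ A = 159 pA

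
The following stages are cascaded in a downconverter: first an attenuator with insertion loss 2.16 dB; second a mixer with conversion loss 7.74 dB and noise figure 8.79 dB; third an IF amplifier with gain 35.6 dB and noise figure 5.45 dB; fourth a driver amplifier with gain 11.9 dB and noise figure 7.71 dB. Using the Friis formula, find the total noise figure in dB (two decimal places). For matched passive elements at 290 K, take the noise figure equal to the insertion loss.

15.68 dB

Convert to linear (a loss of L dB is a gain of −L dB): F_i = 10^(NF_i/10), G_i = 10^(G_i,dB/10)
  Stage 1: F_1 = 10^(2.16/10) = 1.644, G_1 = 10^(−2.16/10) = 0.6081
  Stage 2: F_2 = 10^(8.79/10) = 7.568, G_2 = 10^(−7.74/10) = 0.1683
  Stage 3: F_3 = 10^(5.45/10) = 3.508, G_3 = 10^(35.6/10) = 3631
  Stage 4: F_4 = 10^(7.71/10) = 5.902, G_4 = 10^(11.9/10) = 15.49
Friis cascade:
  F = 1.644 + (7.568 − 1)/0.6081 + (3.508 − 1)/0.1023 + (5.902 − 1)/371.5 = 36.96
NF = 10 log₁₀(36.96) = 15.68 dB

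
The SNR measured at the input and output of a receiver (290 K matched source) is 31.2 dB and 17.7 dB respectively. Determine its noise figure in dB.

13.5 dB

NF (dB) = SNR_in(dB) − SNR_out(dB) when the source is at T₀
NF = 31.2 − 17.7 = 13.5 dB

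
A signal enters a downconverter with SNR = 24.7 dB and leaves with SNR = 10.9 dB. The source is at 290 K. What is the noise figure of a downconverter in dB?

NF (dB) = SNR_in(dB) − SNR_out(dB) when the source is at T₀
NF = 24.7 − 10.9 = 13.8 dB

13.8 dB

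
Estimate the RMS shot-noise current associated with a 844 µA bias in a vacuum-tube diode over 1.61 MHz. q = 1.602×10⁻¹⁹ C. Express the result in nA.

20.9 nA

I_n = √(2qI·B)
2qI·B = 2 × 1.602×10⁻¹⁹ × 8.44×10⁻⁴ × 1.61×10⁶ = 4.35×10⁻¹⁶ A²
I_n = √(4.35×10⁻¹⁶) = 2.09×10⁻⁸ A = 20.9 nA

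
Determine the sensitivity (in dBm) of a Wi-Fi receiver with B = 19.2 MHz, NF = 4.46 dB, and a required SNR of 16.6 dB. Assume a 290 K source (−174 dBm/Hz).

Sensitivity = −174 + 10 log₁₀(B) + NF + SNR_min
= −174 + 72.83 + 4.46 + 16.6
= −80.11 dBm → −80.1 dBm

−80.1 dBm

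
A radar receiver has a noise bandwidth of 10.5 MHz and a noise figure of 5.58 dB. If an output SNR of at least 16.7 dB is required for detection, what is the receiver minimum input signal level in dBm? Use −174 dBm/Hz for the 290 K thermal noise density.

−81.5 dBm

Sensitivity = −174 + 10 log₁₀(B) + NF + SNR_min
= −174 + 70.21 + 5.58 + 16.7
= −81.51 dBm → −81.5 dBm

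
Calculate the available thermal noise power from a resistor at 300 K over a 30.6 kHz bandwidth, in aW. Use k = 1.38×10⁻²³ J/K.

P_n = kTB = 1.38×10⁻²³ × 300 × 3.06×10⁴ = 1.27×10⁻¹⁶ W = 127 aW

127 aW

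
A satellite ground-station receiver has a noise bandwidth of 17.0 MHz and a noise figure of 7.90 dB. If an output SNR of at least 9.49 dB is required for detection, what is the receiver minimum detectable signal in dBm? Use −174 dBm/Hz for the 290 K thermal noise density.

Sensitivity = −174 + 10 log₁₀(B) + NF + SNR_min
= −174 + 72.3 + 7.90 + 9.49
= −84.31 dBm → −84.3 dBm

−84.3 dBm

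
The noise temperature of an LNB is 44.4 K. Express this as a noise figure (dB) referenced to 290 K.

0.619 dB

F = 1 + T_e/T₀ = 1 + 44.4/290 = 1.1531
NF = 10 log₁₀(1.1531) = 0.619 dB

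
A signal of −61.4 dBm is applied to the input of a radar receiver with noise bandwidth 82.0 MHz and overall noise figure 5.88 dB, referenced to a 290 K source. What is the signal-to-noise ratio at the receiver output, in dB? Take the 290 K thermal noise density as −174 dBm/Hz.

Noise floor: N = −174 + 10 log₁₀(B) + NF
10 log₁₀(8.20×10⁷) = 79.14 dB
N = −174 + 79.14 + 5.88 = −88.98 dBm
SNR = P_sig − N = −61.4 − (−88.98) = 27.58 dB → 27.6 dB

27.6 dB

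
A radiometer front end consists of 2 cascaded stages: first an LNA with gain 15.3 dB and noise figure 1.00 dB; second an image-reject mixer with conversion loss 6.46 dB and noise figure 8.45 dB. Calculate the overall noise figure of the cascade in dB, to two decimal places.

1.57 dB

Convert to linear (a loss of L dB is a gain of −L dB): F_i = 10^(NF_i/10), G_i = 10^(G_i,dB/10)
  Stage 1: F_1 = 10^(1.00/10) = 1.259, G_1 = 10^(15.3/10) = 33.88
  Stage 2: F_2 = 10^(8.45/10) = 6.998, G_2 = 10^(−6.46/10) = 0.2259
Friis cascade:
  F = 1.259 + (6.998 − 1)/33.88 = 1.436
NF = 10 log₁₀(1.436) = 1.57 dB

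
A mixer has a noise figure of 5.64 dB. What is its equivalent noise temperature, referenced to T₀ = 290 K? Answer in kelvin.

773 K

F = 10^(5.64/10) = 3.66438
T_e = (F − 1)·T₀ = (3.66438 − 1) × 290 = 773 K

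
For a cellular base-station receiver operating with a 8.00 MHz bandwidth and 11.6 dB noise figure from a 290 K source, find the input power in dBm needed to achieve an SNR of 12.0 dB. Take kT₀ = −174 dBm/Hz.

−81.4 dBm

Sensitivity = −174 + 10 log₁₀(B) + NF + SNR_min
= −174 + 69.03 + 11.6 + 12.0
= −81.37 dBm → −81.4 dBm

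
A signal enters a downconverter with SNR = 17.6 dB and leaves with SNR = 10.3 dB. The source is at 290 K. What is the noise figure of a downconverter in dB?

NF (dB) = SNR_in(dB) − SNR_out(dB) when the source is at T₀
NF = 17.6 − 10.3 = 7.3 dB

7.3 dB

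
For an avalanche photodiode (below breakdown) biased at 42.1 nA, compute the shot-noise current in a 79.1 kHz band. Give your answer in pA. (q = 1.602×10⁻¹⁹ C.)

32.7 pA

I_n = √(2qI·B)
2qI·B = 2 × 1.602×10⁻¹⁹ × 4.21×10⁻⁸ × 7.91×10⁴ = 1.07×10⁻²¹ A²
I_n = √(1.07×10⁻²¹) = 3.27×10⁻¹¹ A = 32.7 pA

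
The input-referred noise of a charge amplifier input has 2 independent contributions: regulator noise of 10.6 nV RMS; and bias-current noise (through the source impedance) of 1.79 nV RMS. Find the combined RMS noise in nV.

10.8 nV

Uncorrelated sources add in power (mean-square): V_tot = √(ΣV_i²)
V_tot = √[(1.06×10⁻⁸)² + (1.79×10⁻⁹)²] = 1.08×10⁻⁸ V = 10.8 nV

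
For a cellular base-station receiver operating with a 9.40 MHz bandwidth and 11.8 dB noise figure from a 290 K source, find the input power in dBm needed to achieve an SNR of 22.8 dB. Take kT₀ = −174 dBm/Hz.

−69.7 dBm

Sensitivity = −174 + 10 log₁₀(B) + NF + SNR_min
= −174 + 69.73 + 11.8 + 22.8
= −69.67 dBm → −69.7 dBm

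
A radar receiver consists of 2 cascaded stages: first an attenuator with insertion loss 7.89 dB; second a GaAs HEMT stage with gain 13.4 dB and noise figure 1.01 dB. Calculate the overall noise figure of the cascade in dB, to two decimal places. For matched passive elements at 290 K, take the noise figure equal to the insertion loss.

Convert to linear (a loss of L dB is a gain of −L dB): F_i = 10^(NF_i/10), G_i = 10^(G_i,dB/10)
  Stage 1: F_1 = 10^(7.89/10) = 6.152, G_1 = 10^(−7.89/10) = 0.1626
  Stage 2: F_2 = 10^(1.01/10) = 1.262, G_2 = 10^(13.4/10) = 21.88
Friis cascade:
  F = 6.152 + (1.262 − 1)/0.1626 = 7.762
NF = 10 log₁₀(7.762) = 8.90 dB

8.90 dB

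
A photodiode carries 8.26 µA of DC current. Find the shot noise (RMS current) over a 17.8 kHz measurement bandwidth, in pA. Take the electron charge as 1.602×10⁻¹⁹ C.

I_n = √(2qI·B)
2qI·B = 2 × 1.602×10⁻¹⁹ × 8.26×10⁻⁶ × 1.78×10⁴ = 4.71×10⁻²⁰ A²
I_n = √(4.71×10⁻²⁰) = 2.17×10⁻¹⁰ A = 217 pA

217 pA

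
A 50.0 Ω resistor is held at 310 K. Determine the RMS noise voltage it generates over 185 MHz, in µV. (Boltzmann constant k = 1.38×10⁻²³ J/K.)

12.6 µV

V_n = √(4kTRB)
4kTRB = 4 × 1.38×10⁻²³ × 310 × 5.00×10¹ × 1.85×10⁸ = 1.58×10⁻¹⁰ V²
V_n = √(1.58×10⁻¹⁰) = 1.26×10⁻⁵ V = 12.6 µV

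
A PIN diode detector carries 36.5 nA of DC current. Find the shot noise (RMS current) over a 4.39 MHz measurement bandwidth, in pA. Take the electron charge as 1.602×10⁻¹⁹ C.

I_n = √(2qI·B)
2qI·B = 2 × 1.602×10⁻¹⁹ × 3.65×10⁻⁸ × 4.39×10⁶ = 5.13×10⁻²⁰ A²
I_n = √(5.13×10⁻²⁰) = 2.27×10⁻¹⁰ A = 227 pA

227 pA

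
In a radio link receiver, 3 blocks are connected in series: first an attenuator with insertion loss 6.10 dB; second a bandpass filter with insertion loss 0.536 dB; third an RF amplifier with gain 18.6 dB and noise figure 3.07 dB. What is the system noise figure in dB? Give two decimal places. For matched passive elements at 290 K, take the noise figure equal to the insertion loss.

Convert to linear (a loss of L dB is a gain of −L dB): F_i = 10^(NF_i/10), G_i = 10^(G_i,dB/10)
  Stage 1: F_1 = 10^(6.10/10) = 4.074, G_1 = 10^(−6.10/10) = 0.2455
  Stage 2: F_2 = 10^(0.536/10) = 1.131, G_2 = 10^(−0.536/10) = 0.8839
  Stage 3: F_3 = 10^(3.07/10) = 2.028, G_3 = 10^(18.6/10) = 72.44
Friis cascade:
  F = 4.074 + (1.131 − 1)/0.2455 + (2.028 − 1)/0.2170 = 9.345
NF = 10 log₁₀(9.345) = 9.71 dB

9.71 dB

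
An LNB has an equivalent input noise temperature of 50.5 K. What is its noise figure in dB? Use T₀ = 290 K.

0.697 dB

F = 1 + T_e/T₀ = 1 + 50.5/290 = 1.17414
NF = 10 log₁₀(1.17414) = 0.697 dB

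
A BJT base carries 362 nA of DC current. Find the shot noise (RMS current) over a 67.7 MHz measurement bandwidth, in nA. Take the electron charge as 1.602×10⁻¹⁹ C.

2.80 nA

I_n = √(2qI·B)
2qI·B = 2 × 1.602×10⁻¹⁹ × 3.62×10⁻⁷ × 6.77×10⁷ = 7.85×10⁻¹⁸ A²
I_n = √(7.85×10⁻¹⁸) = 2.80×10⁻⁹ A = 2.80 nA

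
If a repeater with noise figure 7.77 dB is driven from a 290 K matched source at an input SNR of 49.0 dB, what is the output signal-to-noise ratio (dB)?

By definition F = SNR_in/SNR_out, so in dB: SNR_out = SNR_in − NF
SNR_out = 49.0 − 7.77 = 41.23 dB

41.23 dB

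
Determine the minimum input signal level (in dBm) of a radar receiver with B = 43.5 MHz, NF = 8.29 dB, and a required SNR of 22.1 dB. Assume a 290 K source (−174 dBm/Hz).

Sensitivity = −174 + 10 log₁₀(B) + NF + SNR_min
= −174 + 76.38 + 8.29 + 22.1
= −67.23 dBm → −67.2 dBm

−67.2 dBm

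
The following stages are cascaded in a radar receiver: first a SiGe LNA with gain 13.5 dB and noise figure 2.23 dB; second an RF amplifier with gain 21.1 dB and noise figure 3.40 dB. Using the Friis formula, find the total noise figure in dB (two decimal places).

Convert to linear (a loss of L dB is a gain of −L dB): F_i = 10^(NF_i/10), G_i = 10^(G_i,dB/10)
  Stage 1: F_1 = 10^(2.23/10) = 1.671, G_1 = 10^(13.5/10) = 22.39
  Stage 2: F_2 = 10^(3.40/10) = 2.188, G_2 = 10^(21.1/10) = 128.8
Friis cascade:
  F = 1.671 + (2.188 − 1)/22.39 = 1.724
NF = 10 log₁₀(1.724) = 2.37 dB

2.37 dB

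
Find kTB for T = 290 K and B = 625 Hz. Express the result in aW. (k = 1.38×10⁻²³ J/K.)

P_n = kTB = 1.38×10⁻²³ × 290 × 6.25×10² = 2.50×10⁻¹⁸ W = 2.50 aW

2.50 aW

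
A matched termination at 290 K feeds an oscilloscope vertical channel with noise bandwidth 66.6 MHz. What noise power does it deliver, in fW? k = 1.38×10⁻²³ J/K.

267 fW

P_n = kTB = 1.38×10⁻²³ × 290 × 6.66×10⁷ = 2.67×10⁻¹³ W = 267 fW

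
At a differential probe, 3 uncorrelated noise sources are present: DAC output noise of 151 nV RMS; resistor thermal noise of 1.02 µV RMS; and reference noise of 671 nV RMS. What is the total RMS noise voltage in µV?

Uncorrelated sources add in power (mean-square): V_tot = √(ΣV_i²)
V_tot = √[(1.51×10⁻⁷)² + (1.02×10⁻⁶)² + (6.71×10⁻⁷)²] = 1.23×10⁻⁶ V = 1.23 µV

1.23 µV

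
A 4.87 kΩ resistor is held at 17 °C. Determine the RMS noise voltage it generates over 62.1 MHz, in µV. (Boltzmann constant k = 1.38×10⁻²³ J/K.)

69.6 µV

T = 17 °C + 273.15 = 290.15 K
V_n = √(4kTRB)
4kTRB = 4 × 1.38×10⁻²³ × 290.15 × 4.87×10³ × 6.21×10⁷ = 4.84×10⁻⁹ V²
V_n = √(4.84×10⁻⁹) = 6.96×10⁻⁵ V = 69.6 µV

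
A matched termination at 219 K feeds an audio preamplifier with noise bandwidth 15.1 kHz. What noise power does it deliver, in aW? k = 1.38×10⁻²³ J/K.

45.6 aW

P_n = kTB = 1.38×10⁻²³ × 219 × 1.51×10⁴ = 4.56×10⁻¹⁷ W = 45.6 aW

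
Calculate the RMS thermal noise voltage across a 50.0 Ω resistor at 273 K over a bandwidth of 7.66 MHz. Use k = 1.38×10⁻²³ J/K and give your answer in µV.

V_n = √(4kTRB)
4kTRB = 4 × 1.38×10⁻²³ × 273 × 5.00×10¹ × 7.66×10⁶ = 5.77×10⁻¹² V²
V_n = √(5.77×10⁻¹²) = 2.40×10⁻⁶ V = 2.40 µV

2.40 µV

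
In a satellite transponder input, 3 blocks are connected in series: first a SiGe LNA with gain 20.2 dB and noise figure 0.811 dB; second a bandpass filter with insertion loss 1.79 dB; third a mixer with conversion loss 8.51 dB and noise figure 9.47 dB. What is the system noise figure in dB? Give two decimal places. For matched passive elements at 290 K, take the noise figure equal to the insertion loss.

Convert to linear (a loss of L dB is a gain of −L dB): F_i = 10^(NF_i/10), G_i = 10^(G_i,dB/10)
  Stage 1: F_1 = 10^(0.811/10) = 1.205, G_1 = 10^(20.2/10) = 104.7
  Stage 2: F_2 = 10^(1.79/10) = 1.510, G_2 = 10^(−1.79/10) = 0.6622
  Stage 3: F_3 = 10^(9.47/10) = 8.851, G_3 = 10^(−8.51/10) = 0.1409
Friis cascade:
  F = 1.205 + (1.510 − 1)/104.7 + (8.851 − 1)/69.34 = 1.323
NF = 10 log₁₀(1.323) = 1.22 dB

1.22 dB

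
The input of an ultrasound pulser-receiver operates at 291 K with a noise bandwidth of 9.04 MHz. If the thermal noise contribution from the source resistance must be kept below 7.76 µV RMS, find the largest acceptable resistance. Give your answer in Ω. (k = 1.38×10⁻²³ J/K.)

Johnson–Nyquist: V_n = √(4kTRB) ⇒ R = V_n² / (4kTB)
4kTB = 4 × 1.38×10⁻²³ × 291 × 9.04×10⁶ = 1.45×10⁻¹³
R = (7.76×10⁻⁶)² / 1.45×10⁻¹³ = 4.15×10² Ω = 415 Ω

415 Ω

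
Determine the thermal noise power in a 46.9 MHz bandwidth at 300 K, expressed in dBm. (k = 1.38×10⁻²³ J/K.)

−97.1 dBm

P_n = kTB = 1.38×10⁻²³ × 300 × 4.69×10⁷ = 1.94×10⁻¹³ W
In dBm: 10 log₁₀(1.94×10⁻¹³ / 10⁻³) = −97.1 dBm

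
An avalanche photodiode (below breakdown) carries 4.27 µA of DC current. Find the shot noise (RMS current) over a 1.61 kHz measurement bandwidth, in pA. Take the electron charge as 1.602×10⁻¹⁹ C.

I_n = √(2qI·B)
2qI·B = 2 × 1.602×10⁻¹⁹ × 4.27×10⁻⁶ × 1.61×10³ = 2.20×10⁻²¹ A²
I_n = √(2.20×10⁻²¹) = 4.69×10⁻¹¹ A = 46.9 pA

46.9 pA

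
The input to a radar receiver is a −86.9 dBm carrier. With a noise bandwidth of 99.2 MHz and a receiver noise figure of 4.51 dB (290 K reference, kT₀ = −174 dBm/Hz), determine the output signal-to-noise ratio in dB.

2.6 dB

Noise floor: N = −174 + 10 log₁₀(B) + NF
10 log₁₀(9.92×10⁷) = 79.97 dB
N = −174 + 79.97 + 4.51 = −89.52 dBm
SNR = P_sig − N = −86.9 − (−89.52) = 2.62 dB → 2.6 dB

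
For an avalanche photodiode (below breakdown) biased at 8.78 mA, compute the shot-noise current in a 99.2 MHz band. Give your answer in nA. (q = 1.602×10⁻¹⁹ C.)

528 nA

I_n = √(2qI·B)
2qI·B = 2 × 1.602×10⁻¹⁹ × 8.78×10⁻³ × 9.92×10⁷ = 2.79×10⁻¹³ A²
I_n = √(2.79×10⁻¹³) = 5.28×10⁻⁷ A = 528 nA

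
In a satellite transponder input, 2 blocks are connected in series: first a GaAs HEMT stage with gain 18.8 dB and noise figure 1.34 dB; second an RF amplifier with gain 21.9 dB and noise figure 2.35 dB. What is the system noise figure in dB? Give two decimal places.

Convert to linear (a loss of L dB is a gain of −L dB): F_i = 10^(NF_i/10), G_i = 10^(G_i,dB/10)
  Stage 1: F_1 = 10^(1.34/10) = 1.361, G_1 = 10^(18.8/10) = 75.86
  Stage 2: F_2 = 10^(2.35/10) = 1.718, G_2 = 10^(21.9/10) = 154.9
Friis cascade:
  F = 1.361 + (1.718 − 1)/75.86 = 1.371
NF = 10 log₁₀(1.371) = 1.37 dB

1.37 dB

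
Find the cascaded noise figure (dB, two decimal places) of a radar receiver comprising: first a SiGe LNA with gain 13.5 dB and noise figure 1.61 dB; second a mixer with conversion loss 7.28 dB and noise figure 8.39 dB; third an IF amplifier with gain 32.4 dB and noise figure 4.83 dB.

3.42 dB

Convert to linear (a loss of L dB is a gain of −L dB): F_i = 10^(NF_i/10), G_i = 10^(G_i,dB/10)
  Stage 1: F_1 = 10^(1.61/10) = 1.449, G_1 = 10^(13.5/10) = 22.39
  Stage 2: F_2 = 10^(8.39/10) = 6.902, G_2 = 10^(−7.28/10) = 0.1871
  Stage 3: F_3 = 10^(4.83/10) = 3.041, G_3 = 10^(32.4/10) = 1738
Friis cascade:
  F = 1.449 + (6.902 − 1)/22.39 + (3.041 − 1)/4.188 = 2.200
NF = 10 log₁₀(2.200) = 3.42 dB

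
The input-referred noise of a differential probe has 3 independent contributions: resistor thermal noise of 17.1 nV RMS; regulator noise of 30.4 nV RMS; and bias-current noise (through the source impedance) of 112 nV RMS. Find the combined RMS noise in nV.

117 nV

Uncorrelated sources add in power (mean-square): V_tot = √(ΣV_i²)
V_tot = √[(1.71×10⁻⁸)² + (3.04×10⁻⁸)² + (1.12×10⁻⁷)²] = 1.17×10⁻⁷ V = 117 nV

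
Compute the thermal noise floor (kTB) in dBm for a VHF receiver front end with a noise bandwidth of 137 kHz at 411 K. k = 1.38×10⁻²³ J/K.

−121.1 dBm

P_n = kTB = 1.38×10⁻²³ × 411 × 1.37×10⁵ = 7.77×10⁻¹⁶ W
In dBm: 10 log₁₀(7.77×10⁻¹⁶ / 10⁻³) = −121.1 dBm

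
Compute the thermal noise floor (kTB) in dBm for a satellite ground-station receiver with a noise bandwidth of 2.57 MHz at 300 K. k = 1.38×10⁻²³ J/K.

P_n = kTB = 1.38×10⁻²³ × 300 × 2.57×10⁶ = 1.06×10⁻¹⁴ W
In dBm: 10 log₁₀(1.06×10⁻¹⁴ / 10⁻³) = −109.7 dBm

−109.7 dBm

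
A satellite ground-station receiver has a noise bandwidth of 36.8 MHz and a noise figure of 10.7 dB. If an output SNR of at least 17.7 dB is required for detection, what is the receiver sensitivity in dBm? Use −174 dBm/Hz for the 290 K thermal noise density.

−69.9 dBm

Sensitivity = −174 + 10 log₁₀(B) + NF + SNR_min
= −174 + 75.66 + 10.7 + 17.7
= −69.94 dBm → −69.9 dBm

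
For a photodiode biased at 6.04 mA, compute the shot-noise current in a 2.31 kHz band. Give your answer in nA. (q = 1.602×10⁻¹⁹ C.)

2.11 nA

I_n = √(2qI·B)
2qI·B = 2 × 1.602×10⁻¹⁹ × 6.04×10⁻³ × 2.31×10³ = 4.47×10⁻¹⁸ A²
I_n = √(4.47×10⁻¹⁸) = 2.11×10⁻⁹ A = 2.11 nA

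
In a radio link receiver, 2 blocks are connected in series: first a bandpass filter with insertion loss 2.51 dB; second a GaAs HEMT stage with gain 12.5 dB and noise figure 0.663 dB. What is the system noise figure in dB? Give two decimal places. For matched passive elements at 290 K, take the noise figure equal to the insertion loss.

Convert to linear (a loss of L dB is a gain of −L dB): F_i = 10^(NF_i/10), G_i = 10^(G_i,dB/10)
  Stage 1: F_1 = 10^(2.51/10) = 1.782, G_1 = 10^(−2.51/10) = 0.5610
  Stage 2: F_2 = 10^(0.663/10) = 1.165, G_2 = 10^(12.5/10) = 17.78
Friis cascade:
  F = 1.782 + (1.165 − 1)/0.5610 = 2.076
NF = 10 log₁₀(2.076) = 3.17 dB

3.17 dB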